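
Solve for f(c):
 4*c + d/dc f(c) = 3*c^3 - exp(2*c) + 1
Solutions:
 f(c) = C1 + 3*c^4/4 - 2*c^2 + c - exp(2*c)/2


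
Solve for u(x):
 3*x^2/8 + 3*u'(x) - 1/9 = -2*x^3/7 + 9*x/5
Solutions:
 u(x) = C1 - x^4/42 - x^3/24 + 3*x^2/10 + x/27


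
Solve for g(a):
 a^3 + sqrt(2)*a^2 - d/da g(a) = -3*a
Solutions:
 g(a) = C1 + a^4/4 + sqrt(2)*a^3/3 + 3*a^2/2


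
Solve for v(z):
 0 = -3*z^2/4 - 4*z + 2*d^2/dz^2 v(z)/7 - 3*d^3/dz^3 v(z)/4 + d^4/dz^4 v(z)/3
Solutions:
 v(z) = C1 + C2*z + C3*exp(z*(63 - sqrt(1281))/56) + C4*exp(z*(sqrt(1281) + 63)/56) + 7*z^4/32 + 889*z^3/192 + 17101*z^2/512


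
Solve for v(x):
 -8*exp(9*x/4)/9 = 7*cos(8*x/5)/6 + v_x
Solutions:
 v(x) = C1 - 32*exp(9*x/4)/81 - 35*sin(8*x/5)/48


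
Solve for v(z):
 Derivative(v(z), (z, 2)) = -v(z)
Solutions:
 v(z) = C1*sin(z) + C2*cos(z)


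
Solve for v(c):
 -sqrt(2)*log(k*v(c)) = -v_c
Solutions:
 li(k*v(c))/k = C1 + sqrt(2)*c


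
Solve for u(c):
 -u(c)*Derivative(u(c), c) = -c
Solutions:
 u(c) = -sqrt(C1 + c^2)
 u(c) = sqrt(C1 + c^2)


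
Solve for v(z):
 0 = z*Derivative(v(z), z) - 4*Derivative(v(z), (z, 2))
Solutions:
 v(z) = C1 + C2*erfi(sqrt(2)*z/4)


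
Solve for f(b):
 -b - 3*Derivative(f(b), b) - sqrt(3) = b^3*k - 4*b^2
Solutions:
 f(b) = C1 - b^4*k/12 + 4*b^3/9 - b^2/6 - sqrt(3)*b/3


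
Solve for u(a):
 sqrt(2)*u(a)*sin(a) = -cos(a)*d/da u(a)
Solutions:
 u(a) = C1*cos(a)^(sqrt(2))


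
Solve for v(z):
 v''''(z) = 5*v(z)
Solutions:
 v(z) = C1*exp(-5^(1/4)*z) + C2*exp(5^(1/4)*z) + C3*sin(5^(1/4)*z) + C4*cos(5^(1/4)*z)


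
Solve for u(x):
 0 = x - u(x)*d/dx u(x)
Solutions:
 u(x) = -sqrt(C1 + x^2)
 u(x) = sqrt(C1 + x^2)


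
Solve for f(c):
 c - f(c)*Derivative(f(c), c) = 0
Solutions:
 f(c) = -sqrt(C1 + c^2)
 f(c) = sqrt(C1 + c^2)


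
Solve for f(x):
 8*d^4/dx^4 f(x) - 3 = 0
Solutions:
 f(x) = C1 + C2*x + C3*x^2 + C4*x^3 + x^4/64


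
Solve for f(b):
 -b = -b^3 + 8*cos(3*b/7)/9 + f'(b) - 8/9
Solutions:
 f(b) = C1 + b^4/4 - b^2/2 + 8*b/9 - 56*sin(3*b/7)/27


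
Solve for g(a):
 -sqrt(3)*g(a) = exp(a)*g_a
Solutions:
 g(a) = C1*exp(sqrt(3)*exp(-a))


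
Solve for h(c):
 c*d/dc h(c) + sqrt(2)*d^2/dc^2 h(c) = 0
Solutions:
 h(c) = C1 + C2*erf(2^(1/4)*c/2)


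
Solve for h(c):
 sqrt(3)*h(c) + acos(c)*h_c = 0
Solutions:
 h(c) = C1*exp(-sqrt(3)*Integral(1/acos(c), c))


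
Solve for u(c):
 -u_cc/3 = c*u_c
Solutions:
 u(c) = C1 + C2*erf(sqrt(6)*c/2)


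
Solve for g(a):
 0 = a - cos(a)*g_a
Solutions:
 g(a) = C1 + Integral(a/cos(a), a)


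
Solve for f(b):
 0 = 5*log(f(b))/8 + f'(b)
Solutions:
 li(f(b)) = C1 - 5*b/8


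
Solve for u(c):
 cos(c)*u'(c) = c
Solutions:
 u(c) = C1 + Integral(c/cos(c), c)


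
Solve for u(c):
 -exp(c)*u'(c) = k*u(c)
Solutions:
 u(c) = C1*exp(k*exp(-c))


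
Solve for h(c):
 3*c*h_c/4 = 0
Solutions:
 h(c) = C1


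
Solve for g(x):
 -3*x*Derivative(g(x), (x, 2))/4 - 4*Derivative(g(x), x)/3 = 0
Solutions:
 g(x) = C1 + C2/x^(7/9)


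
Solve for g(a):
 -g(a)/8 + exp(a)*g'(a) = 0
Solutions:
 g(a) = C1*exp(-exp(-a)/8)


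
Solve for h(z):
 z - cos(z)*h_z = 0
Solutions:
 h(z) = C1 + Integral(z/cos(z), z)


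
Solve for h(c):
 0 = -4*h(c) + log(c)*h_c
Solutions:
 h(c) = C1*exp(4*li(c))


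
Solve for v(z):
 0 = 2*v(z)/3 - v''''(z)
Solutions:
 v(z) = C1*exp(-2^(1/4)*3^(3/4)*z/3) + C2*exp(2^(1/4)*3^(3/4)*z/3) + C3*sin(2^(1/4)*3^(3/4)*z/3) + C4*cos(2^(1/4)*3^(3/4)*z/3)


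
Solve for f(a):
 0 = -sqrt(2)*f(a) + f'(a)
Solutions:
 f(a) = C1*exp(sqrt(2)*a)


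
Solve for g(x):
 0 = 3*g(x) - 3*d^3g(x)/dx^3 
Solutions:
 g(x) = C3*exp(x) + (C1*sin(sqrt(3)*x/2) + C2*cos(sqrt(3)*x/2))*exp(-x/2)


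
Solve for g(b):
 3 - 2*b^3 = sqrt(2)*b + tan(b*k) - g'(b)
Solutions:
 g(b) = C1 + b^4/2 + sqrt(2)*b^2/2 - 3*b + Piecewise((-log(cos(b*k))/k, Ne(k, 0)), (0, True))


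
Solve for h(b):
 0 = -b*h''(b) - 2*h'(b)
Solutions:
 h(b) = C1 + C2/b


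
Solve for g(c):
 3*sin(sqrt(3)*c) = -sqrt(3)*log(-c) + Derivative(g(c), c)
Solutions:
 g(c) = C1 + sqrt(3)*c*(log(-c) - 1) - sqrt(3)*cos(sqrt(3)*c)


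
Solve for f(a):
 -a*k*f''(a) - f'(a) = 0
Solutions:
 f(a) = C1 + a^(((re(k) - 1)*re(k) + im(k)^2)/(re(k)^2 + im(k)^2))*(C2*sin(log(a)*Abs(im(k))/(re(k)^2 + im(k)^2)) + C3*cos(log(a)*im(k)/(re(k)^2 + im(k)^2)))


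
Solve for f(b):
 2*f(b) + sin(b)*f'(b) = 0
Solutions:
 f(b) = C1*(cos(b) + 1)/(cos(b) - 1)


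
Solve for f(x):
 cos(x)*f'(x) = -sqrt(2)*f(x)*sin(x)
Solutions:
 f(x) = C1*cos(x)^(sqrt(2))


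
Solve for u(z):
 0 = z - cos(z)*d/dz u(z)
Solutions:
 u(z) = C1 + Integral(z/cos(z), z)


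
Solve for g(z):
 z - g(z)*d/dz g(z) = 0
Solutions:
 g(z) = -sqrt(C1 + z^2)
 g(z) = sqrt(C1 + z^2)


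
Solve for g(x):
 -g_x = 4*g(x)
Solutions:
 g(x) = C1*exp(-4*x)


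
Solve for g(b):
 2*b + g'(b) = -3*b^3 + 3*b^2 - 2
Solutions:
 g(b) = C1 - 3*b^4/4 + b^3 - b^2 - 2*b


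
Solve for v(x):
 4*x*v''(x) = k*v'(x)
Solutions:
 v(x) = C1 + x^(re(k)/4 + 1)*(C2*sin(log(x)*Abs(im(k))/4) + C3*cos(log(x)*im(k)/4))


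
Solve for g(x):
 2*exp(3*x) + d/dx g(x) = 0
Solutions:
 g(x) = C1 - 2*exp(3*x)/3


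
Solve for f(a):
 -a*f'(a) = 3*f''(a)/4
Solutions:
 f(a) = C1 + C2*erf(sqrt(6)*a/3)


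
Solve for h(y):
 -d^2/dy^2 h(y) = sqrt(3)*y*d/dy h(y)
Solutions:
 h(y) = C1 + C2*erf(sqrt(2)*3^(1/4)*y/2)


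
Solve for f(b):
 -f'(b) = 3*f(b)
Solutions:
 f(b) = C1*exp(-3*b)


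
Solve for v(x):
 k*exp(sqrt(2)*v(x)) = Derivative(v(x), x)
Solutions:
 v(x) = sqrt(2)*(2*log(-1/(C1 + k*x)) - log(2))/4


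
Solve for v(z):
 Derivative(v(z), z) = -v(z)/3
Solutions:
 v(z) = C1*exp(-z/3)


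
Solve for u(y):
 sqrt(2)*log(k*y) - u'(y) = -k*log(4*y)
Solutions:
 u(y) = C1 + y*(k + sqrt(2))*log(y) + y*(-k + 2*k*log(2) + sqrt(2)*log(k) - sqrt(2))


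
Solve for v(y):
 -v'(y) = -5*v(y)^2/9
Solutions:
 v(y) = -9/(C1 + 5*y)


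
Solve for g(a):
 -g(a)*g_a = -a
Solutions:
 g(a) = -sqrt(C1 + a^2)
 g(a) = sqrt(C1 + a^2)


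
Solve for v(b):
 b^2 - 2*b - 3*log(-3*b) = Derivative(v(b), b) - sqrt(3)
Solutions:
 v(b) = C1 + b^3/3 - b^2 - 3*b*log(-b) + b*(-3*log(3) + sqrt(3) + 3)


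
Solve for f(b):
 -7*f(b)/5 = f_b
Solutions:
 f(b) = C1*exp(-7*b/5)


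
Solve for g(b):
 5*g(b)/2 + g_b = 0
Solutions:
 g(b) = C1*exp(-5*b/2)


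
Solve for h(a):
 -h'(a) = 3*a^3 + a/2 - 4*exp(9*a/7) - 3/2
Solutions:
 h(a) = C1 - 3*a^4/4 - a^2/4 + 3*a/2 + 28*exp(9*a/7)/9


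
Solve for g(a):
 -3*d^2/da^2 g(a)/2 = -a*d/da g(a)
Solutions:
 g(a) = C1 + C2*erfi(sqrt(3)*a/3)


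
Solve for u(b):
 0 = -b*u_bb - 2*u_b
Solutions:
 u(b) = C1 + C2/b


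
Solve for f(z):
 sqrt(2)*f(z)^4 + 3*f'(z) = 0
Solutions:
 f(z) = (-1 - sqrt(3)*I)*(1/(C1 + sqrt(2)*z))^(1/3)/2
 f(z) = (-1 + sqrt(3)*I)*(1/(C1 + sqrt(2)*z))^(1/3)/2
 f(z) = (1/(C1 + sqrt(2)*z))^(1/3)


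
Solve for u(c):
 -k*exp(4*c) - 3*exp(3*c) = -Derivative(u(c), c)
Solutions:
 u(c) = C1 + k*exp(4*c)/4 + exp(3*c)


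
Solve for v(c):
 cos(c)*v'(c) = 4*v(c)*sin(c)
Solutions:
 v(c) = C1/cos(c)^4


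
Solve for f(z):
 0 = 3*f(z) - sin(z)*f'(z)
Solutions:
 f(z) = C1*(cos(z) - 1)^(3/2)/(cos(z) + 1)^(3/2)


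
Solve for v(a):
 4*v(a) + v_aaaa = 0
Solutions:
 v(a) = (C1*sin(a) + C2*cos(a))*exp(-a) + (C3*sin(a) + C4*cos(a))*exp(a)


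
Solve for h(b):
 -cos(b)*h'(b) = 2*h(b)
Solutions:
 h(b) = C1*(sin(b) - 1)/(sin(b) + 1)


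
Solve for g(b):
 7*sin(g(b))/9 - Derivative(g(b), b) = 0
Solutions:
 -7*b/9 + log(cos(g(b)) - 1)/2 - log(cos(g(b)) + 1)/2 = C1


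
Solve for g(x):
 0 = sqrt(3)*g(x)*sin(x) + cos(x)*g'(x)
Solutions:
 g(x) = C1*cos(x)^(sqrt(3))


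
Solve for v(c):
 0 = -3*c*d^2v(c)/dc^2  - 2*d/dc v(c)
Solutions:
 v(c) = C1 + C2*c^(1/3)


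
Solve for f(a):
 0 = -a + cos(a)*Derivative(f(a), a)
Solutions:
 f(a) = C1 + Integral(a/cos(a), a)


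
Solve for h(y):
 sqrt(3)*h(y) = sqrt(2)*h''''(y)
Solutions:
 h(y) = C1*exp(-2^(7/8)*3^(1/8)*y/2) + C2*exp(2^(7/8)*3^(1/8)*y/2) + C3*sin(2^(7/8)*3^(1/8)*y/2) + C4*cos(2^(7/8)*3^(1/8)*y/2)


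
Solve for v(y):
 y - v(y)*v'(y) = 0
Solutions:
 v(y) = -sqrt(C1 + y^2)
 v(y) = sqrt(C1 + y^2)


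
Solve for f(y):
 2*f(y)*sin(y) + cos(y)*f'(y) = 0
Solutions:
 f(y) = C1*cos(y)^2


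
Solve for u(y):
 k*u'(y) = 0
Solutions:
 u(y) = C1


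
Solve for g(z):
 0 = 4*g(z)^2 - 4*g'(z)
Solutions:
 g(z) = -1/(C1 + z)


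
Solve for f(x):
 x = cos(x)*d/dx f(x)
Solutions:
 f(x) = C1 + Integral(x/cos(x), x)


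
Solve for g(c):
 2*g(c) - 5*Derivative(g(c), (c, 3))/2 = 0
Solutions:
 g(c) = C3*exp(10^(2/3)*c/5) + (C1*sin(10^(2/3)*sqrt(3)*c/10) + C2*cos(10^(2/3)*sqrt(3)*c/10))*exp(-10^(2/3)*c/10)


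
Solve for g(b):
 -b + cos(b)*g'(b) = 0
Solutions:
 g(b) = C1 + Integral(b/cos(b), b)


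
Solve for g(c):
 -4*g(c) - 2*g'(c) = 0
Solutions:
 g(c) = C1*exp(-2*c)


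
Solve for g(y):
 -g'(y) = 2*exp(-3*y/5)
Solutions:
 g(y) = C1 + 10*exp(-3*y/5)/3


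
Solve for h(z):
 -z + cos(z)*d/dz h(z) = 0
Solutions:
 h(z) = C1 + Integral(z/cos(z), z)


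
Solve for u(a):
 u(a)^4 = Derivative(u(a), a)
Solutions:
 u(a) = (-1/(C1 + 3*a))^(1/3)
 u(a) = (-1/(C1 + a))^(1/3)*(-3^(2/3) - 3*3^(1/6)*I)/6
 u(a) = (-1/(C1 + a))^(1/3)*(-3^(2/3) + 3*3^(1/6)*I)/6


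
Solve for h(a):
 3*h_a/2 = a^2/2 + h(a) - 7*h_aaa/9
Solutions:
 h(a) = C1*exp(42^(1/3)*a*(-3^(1/3)*(14 + sqrt(322))^(1/3) + 3*14^(1/3)/(14 + sqrt(322))^(1/3))/28)*sin(3*14^(1/3)*3^(1/6)*a*(14^(1/3)*3^(2/3)/(14 + sqrt(322))^(1/3) + (14 + sqrt(322))^(1/3))/28) + C2*exp(42^(1/3)*a*(-3^(1/3)*(14 + sqrt(322))^(1/3) + 3*14^(1/3)/(14 + sqrt(322))^(1/3))/28)*cos(3*14^(1/3)*3^(1/6)*a*(14^(1/3)*3^(2/3)/(14 + sqrt(322))^(1/3) + (14 + sqrt(322))^(1/3))/28) + C3*exp(-42^(1/3)*a*(-3^(1/3)*(14 + sqrt(322))^(1/3) + 3*14^(1/3)/(14 + sqrt(322))^(1/3))/14) - a^2/2 - 3*a/2 - 9/4


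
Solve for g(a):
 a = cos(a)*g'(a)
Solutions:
 g(a) = C1 + Integral(a/cos(a), a)


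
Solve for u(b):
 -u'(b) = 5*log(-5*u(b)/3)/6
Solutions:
 6*Integral(1/(log(-_y) - log(3) + log(5)), (_y, u(b)))/5 = C1 - b


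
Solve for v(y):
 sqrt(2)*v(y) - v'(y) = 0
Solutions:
 v(y) = C1*exp(sqrt(2)*y)


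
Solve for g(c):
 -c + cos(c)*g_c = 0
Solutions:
 g(c) = C1 + Integral(c/cos(c), c)


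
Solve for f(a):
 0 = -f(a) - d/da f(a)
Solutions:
 f(a) = C1*exp(-a)


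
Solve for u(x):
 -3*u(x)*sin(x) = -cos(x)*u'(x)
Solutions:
 u(x) = C1/cos(x)^3


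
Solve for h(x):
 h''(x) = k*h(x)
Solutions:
 h(x) = C1*exp(-sqrt(k)*x) + C2*exp(sqrt(k)*x)


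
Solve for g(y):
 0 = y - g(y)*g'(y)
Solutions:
 g(y) = -sqrt(C1 + y^2)
 g(y) = sqrt(C1 + y^2)


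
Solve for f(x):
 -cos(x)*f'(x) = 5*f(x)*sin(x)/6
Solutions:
 f(x) = C1*cos(x)^(5/6)


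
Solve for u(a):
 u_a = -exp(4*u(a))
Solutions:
 u(a) = log(-I*(1/(C1 + 4*a))^(1/4))
 u(a) = log(I*(1/(C1 + 4*a))^(1/4))
 u(a) = log(-(1/(C1 + 4*a))^(1/4))
 u(a) = log(1/(C1 + 4*a))/4


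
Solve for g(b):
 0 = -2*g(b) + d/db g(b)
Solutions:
 g(b) = C1*exp(2*b)


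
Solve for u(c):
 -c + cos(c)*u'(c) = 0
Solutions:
 u(c) = C1 + Integral(c/cos(c), c)


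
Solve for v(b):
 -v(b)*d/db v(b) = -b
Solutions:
 v(b) = -sqrt(C1 + b^2)
 v(b) = sqrt(C1 + b^2)


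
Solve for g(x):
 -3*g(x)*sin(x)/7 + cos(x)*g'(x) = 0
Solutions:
 g(x) = C1/cos(x)^(3/7)


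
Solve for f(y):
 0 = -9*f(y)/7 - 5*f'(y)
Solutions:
 f(y) = C1*exp(-9*y/35)


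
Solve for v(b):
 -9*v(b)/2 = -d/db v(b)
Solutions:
 v(b) = C1*exp(9*b/2)


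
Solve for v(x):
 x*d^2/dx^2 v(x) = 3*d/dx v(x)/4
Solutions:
 v(x) = C1 + C2*x^(7/4)


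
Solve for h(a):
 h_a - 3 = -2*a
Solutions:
 h(a) = C1 - a^2 + 3*a


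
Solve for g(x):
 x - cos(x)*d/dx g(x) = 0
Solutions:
 g(x) = C1 + Integral(x/cos(x), x)


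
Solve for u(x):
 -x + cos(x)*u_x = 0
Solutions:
 u(x) = C1 + Integral(x/cos(x), x)


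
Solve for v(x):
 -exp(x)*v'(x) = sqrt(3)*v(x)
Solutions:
 v(x) = C1*exp(sqrt(3)*exp(-x))


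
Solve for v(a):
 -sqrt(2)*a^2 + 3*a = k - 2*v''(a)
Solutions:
 v(a) = C1 + C2*a + sqrt(2)*a^4/24 - a^3/4 + a^2*k/4


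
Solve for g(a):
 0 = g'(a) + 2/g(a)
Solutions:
 g(a) = -sqrt(C1 - 4*a)
 g(a) = sqrt(C1 - 4*a)


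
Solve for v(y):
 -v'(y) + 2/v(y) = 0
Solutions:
 v(y) = -sqrt(C1 + 4*y)
 v(y) = sqrt(C1 + 4*y)


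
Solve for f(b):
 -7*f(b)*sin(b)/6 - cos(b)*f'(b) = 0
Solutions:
 f(b) = C1*cos(b)^(7/6)


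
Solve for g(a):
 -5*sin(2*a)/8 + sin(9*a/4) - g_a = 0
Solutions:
 g(a) = C1 + 5*cos(2*a)/16 - 4*cos(9*a/4)/9


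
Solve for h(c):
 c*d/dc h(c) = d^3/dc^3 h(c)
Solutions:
 h(c) = C1 + Integral(C2*airyai(c) + C3*airybi(c), c)


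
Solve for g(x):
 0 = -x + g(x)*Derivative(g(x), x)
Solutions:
 g(x) = -sqrt(C1 + x^2)
 g(x) = sqrt(C1 + x^2)


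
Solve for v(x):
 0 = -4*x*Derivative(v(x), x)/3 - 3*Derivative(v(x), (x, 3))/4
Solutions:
 v(x) = C1 + Integral(C2*airyai(-2*6^(1/3)*x/3) + C3*airybi(-2*6^(1/3)*x/3), x)


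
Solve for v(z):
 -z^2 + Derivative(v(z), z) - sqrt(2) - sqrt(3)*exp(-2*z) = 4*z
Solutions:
 v(z) = C1 + z^3/3 + 2*z^2 + sqrt(2)*z - sqrt(3)*exp(-2*z)/2


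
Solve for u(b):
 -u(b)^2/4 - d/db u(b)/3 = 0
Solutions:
 u(b) = 4/(C1 + 3*b)


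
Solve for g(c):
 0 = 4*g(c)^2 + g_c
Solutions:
 g(c) = 1/(C1 + 4*c)


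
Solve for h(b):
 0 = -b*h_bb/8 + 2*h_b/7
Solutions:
 h(b) = C1 + C2*b^(23/7)


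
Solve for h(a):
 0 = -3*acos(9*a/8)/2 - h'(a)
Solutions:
 h(a) = C1 - 3*a*acos(9*a/8)/2 + sqrt(64 - 81*a^2)/6


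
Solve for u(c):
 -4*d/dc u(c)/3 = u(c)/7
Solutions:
 u(c) = C1*exp(-3*c/28)


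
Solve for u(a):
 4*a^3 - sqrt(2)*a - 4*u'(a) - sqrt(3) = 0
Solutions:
 u(a) = C1 + a^4/4 - sqrt(2)*a^2/8 - sqrt(3)*a/4


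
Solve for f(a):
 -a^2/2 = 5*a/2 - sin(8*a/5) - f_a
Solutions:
 f(a) = C1 + a^3/6 + 5*a^2/4 + 5*cos(8*a/5)/8


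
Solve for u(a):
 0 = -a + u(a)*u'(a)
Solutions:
 u(a) = -sqrt(C1 + a^2)
 u(a) = sqrt(C1 + a^2)


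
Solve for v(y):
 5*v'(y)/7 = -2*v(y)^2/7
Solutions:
 v(y) = 5/(C1 + 2*y)


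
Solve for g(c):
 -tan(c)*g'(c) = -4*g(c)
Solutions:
 g(c) = C1*sin(c)^4


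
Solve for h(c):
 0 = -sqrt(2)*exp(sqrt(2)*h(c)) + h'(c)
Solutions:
 h(c) = sqrt(2)*(2*log(-1/(C1 + sqrt(2)*c)) - log(2))/4


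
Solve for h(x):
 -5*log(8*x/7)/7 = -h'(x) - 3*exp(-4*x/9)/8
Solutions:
 h(x) = C1 + 5*x*log(x)/7 + 5*x*(-log(7) - 1 + 3*log(2))/7 + 27*exp(-4*x/9)/32


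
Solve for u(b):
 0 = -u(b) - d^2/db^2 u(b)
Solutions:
 u(b) = C1*sin(b) + C2*cos(b)


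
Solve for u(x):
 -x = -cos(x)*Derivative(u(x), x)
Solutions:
 u(x) = C1 + Integral(x/cos(x), x)


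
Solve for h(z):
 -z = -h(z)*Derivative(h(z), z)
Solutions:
 h(z) = -sqrt(C1 + z^2)
 h(z) = sqrt(C1 + z^2)


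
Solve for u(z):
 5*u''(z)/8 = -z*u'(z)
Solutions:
 u(z) = C1 + C2*erf(2*sqrt(5)*z/5)


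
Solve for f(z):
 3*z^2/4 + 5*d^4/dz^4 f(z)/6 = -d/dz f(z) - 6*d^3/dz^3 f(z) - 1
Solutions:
 f(z) = C1 + C2*exp(z*(-24 + 48*3^(2/3)/(5*sqrt(1177) + 601)^(1/3) + 3^(1/3)*(5*sqrt(1177) + 601)^(1/3))/10)*sin(3^(1/6)*z*(-3^(2/3)*(5*sqrt(1177) + 601)^(1/3) + 144/(5*sqrt(1177) + 601)^(1/3))/10) + C3*exp(z*(-24 + 48*3^(2/3)/(5*sqrt(1177) + 601)^(1/3) + 3^(1/3)*(5*sqrt(1177) + 601)^(1/3))/10)*cos(3^(1/6)*z*(-3^(2/3)*(5*sqrt(1177) + 601)^(1/3) + 144/(5*sqrt(1177) + 601)^(1/3))/10) + C4*exp(-z*(48*3^(2/3)/(5*sqrt(1177) + 601)^(1/3) + 12 + 3^(1/3)*(5*sqrt(1177) + 601)^(1/3))/5) - z^3/4 + 8*z


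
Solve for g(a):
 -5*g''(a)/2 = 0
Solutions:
 g(a) = C1 + C2*a


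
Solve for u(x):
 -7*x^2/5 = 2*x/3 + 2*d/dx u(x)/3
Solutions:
 u(x) = C1 - 7*x^3/10 - x^2/2


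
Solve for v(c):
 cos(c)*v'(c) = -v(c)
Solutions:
 v(c) = C1*sqrt(sin(c) - 1)/sqrt(sin(c) + 1)


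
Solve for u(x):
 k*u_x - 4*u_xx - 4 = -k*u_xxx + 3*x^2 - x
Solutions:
 u(x) = C1 + C2*exp(x*(2 - sqrt(4 - k^2))/k) + C3*exp(x*(sqrt(4 - k^2) + 2)/k) + x^3/k - x^2/(2*k) - 2*x/k + 12*x^2/k^2 - 4*x/k^2 + 96*x/k^3


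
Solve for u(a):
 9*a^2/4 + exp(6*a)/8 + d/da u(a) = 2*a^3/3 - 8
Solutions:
 u(a) = C1 + a^4/6 - 3*a^3/4 - 8*a - exp(6*a)/48


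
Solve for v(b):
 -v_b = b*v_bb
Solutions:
 v(b) = C1 + C2*log(b)


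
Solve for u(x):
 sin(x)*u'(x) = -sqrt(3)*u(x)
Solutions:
 u(x) = C1*(cos(x) + 1)^(sqrt(3)/2)/(cos(x) - 1)^(sqrt(3)/2)


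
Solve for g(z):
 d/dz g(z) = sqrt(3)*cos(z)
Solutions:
 g(z) = C1 + sqrt(3)*sin(z)


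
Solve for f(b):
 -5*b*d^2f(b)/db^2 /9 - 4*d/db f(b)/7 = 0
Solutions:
 f(b) = C1 + C2/b^(1/35)


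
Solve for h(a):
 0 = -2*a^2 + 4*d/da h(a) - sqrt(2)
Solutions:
 h(a) = C1 + a^3/6 + sqrt(2)*a/4


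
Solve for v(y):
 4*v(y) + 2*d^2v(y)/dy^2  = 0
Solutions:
 v(y) = C1*sin(sqrt(2)*y) + C2*cos(sqrt(2)*y)


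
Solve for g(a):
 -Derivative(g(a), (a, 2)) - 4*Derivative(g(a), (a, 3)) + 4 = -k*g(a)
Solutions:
 g(a) = C1*exp(-a*((-216*k + sqrt((1 - 216*k)^2 - 1) + 1)^(1/3) + 1 + (-216*k + sqrt((1 - 216*k)^2 - 1) + 1)^(-1/3))/12) + C2*exp(a*((-216*k + sqrt((1 - 216*k)^2 - 1) + 1)^(1/3) - sqrt(3)*I*(-216*k + sqrt((1 - 216*k)^2 - 1) + 1)^(1/3) - 2 - 4/((-1 + sqrt(3)*I)*(-216*k + sqrt((1 - 216*k)^2 - 1) + 1)^(1/3)))/24) + C3*exp(a*((-216*k + sqrt((1 - 216*k)^2 - 1) + 1)^(1/3) + sqrt(3)*I*(-216*k + sqrt((1 - 216*k)^2 - 1) + 1)^(1/3) - 2 + 4/((1 + sqrt(3)*I)*(-216*k + sqrt((1 - 216*k)^2 - 1) + 1)^(1/3)))/24) - 4/k


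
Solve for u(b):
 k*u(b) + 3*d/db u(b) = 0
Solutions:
 u(b) = C1*exp(-b*k/3)


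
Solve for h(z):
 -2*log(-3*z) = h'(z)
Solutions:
 h(z) = C1 - 2*z*log(-z) + 2*z*(1 - log(3))


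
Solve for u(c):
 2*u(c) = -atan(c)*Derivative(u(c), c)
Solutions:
 u(c) = C1*exp(-2*Integral(1/atan(c), c))


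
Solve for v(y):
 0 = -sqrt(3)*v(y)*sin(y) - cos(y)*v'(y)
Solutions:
 v(y) = C1*cos(y)^(sqrt(3))


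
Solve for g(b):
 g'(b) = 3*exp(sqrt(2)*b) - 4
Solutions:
 g(b) = C1 - 4*b + 3*sqrt(2)*exp(sqrt(2)*b)/2


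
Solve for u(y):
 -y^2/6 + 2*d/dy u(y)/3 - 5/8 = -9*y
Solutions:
 u(y) = C1 + y^3/12 - 27*y^2/4 + 15*y/16


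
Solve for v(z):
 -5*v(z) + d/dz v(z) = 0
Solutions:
 v(z) = C1*exp(5*z)


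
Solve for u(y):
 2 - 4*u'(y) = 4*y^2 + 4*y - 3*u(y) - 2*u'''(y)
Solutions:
 u(y) = C1*exp(6^(1/3)*y*(4*6^(1/3)/(sqrt(345) + 27)^(1/3) + (sqrt(345) + 27)^(1/3))/12)*sin(2^(1/3)*3^(1/6)*y*(-3^(2/3)*(sqrt(345) + 27)^(1/3)/12 + 2^(1/3)/(sqrt(345) + 27)^(1/3))) + C2*exp(6^(1/3)*y*(4*6^(1/3)/(sqrt(345) + 27)^(1/3) + (sqrt(345) + 27)^(1/3))/12)*cos(2^(1/3)*3^(1/6)*y*(-3^(2/3)*(sqrt(345) + 27)^(1/3)/12 + 2^(1/3)/(sqrt(345) + 27)^(1/3))) + C3*exp(-6^(1/3)*y*(4*6^(1/3)/(sqrt(345) + 27)^(1/3) + (sqrt(345) + 27)^(1/3))/6) + 4*y^2/3 + 44*y/9 + 158/27


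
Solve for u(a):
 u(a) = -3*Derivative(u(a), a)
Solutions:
 u(a) = C1*exp(-a/3)


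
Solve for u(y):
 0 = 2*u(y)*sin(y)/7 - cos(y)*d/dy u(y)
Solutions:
 u(y) = C1/cos(y)^(2/7)


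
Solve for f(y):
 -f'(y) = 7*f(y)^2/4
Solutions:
 f(y) = 4/(C1 + 7*y)


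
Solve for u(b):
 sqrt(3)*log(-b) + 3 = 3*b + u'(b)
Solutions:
 u(b) = C1 - 3*b^2/2 + sqrt(3)*b*log(-b) + b*(3 - sqrt(3))


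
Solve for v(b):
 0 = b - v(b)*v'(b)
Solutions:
 v(b) = -sqrt(C1 + b^2)
 v(b) = sqrt(C1 + b^2)


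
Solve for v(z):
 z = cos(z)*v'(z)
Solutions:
 v(z) = C1 + Integral(z/cos(z), z)


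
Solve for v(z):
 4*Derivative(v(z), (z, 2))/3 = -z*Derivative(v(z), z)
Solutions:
 v(z) = C1 + C2*erf(sqrt(6)*z/4)


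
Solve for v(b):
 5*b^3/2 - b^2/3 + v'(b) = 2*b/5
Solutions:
 v(b) = C1 - 5*b^4/8 + b^3/9 + b^2/5


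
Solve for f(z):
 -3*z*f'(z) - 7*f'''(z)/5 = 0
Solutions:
 f(z) = C1 + Integral(C2*airyai(-15^(1/3)*7^(2/3)*z/7) + C3*airybi(-15^(1/3)*7^(2/3)*z/7), z)


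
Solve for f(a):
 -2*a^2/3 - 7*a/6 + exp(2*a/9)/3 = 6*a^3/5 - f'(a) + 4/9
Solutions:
 f(a) = C1 + 3*a^4/10 + 2*a^3/9 + 7*a^2/12 + 4*a/9 - 3*exp(2*a/9)/2


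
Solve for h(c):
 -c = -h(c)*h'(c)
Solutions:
 h(c) = -sqrt(C1 + c^2)
 h(c) = sqrt(C1 + c^2)


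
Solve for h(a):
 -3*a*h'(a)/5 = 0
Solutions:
 h(a) = C1


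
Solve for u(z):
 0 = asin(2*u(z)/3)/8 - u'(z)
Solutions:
 Integral(1/asin(2*_y/3), (_y, u(z))) = C1 + z/8


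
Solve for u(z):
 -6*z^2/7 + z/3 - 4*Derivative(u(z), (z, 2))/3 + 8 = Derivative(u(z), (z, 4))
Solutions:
 u(z) = C1 + C2*z + C3*sin(2*sqrt(3)*z/3) + C4*cos(2*sqrt(3)*z/3) - 3*z^4/56 + z^3/24 + 195*z^2/56


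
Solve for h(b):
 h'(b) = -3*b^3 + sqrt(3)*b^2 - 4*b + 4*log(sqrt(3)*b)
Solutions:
 h(b) = C1 - 3*b^4/4 + sqrt(3)*b^3/3 - 2*b^2 + 4*b*log(b) - 4*b + b*log(9)


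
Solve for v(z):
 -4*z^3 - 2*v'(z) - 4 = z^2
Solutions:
 v(z) = C1 - z^4/2 - z^3/6 - 2*z


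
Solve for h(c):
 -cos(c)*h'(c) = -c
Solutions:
 h(c) = C1 + Integral(c/cos(c), c)


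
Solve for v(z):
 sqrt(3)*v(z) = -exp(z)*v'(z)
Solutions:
 v(z) = C1*exp(sqrt(3)*exp(-z))


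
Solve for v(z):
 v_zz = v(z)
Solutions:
 v(z) = C1*exp(-z) + C2*exp(z)


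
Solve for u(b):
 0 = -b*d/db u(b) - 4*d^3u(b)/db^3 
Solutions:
 u(b) = C1 + Integral(C2*airyai(-2^(1/3)*b/2) + C3*airybi(-2^(1/3)*b/2), b)


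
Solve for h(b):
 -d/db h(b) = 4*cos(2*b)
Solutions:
 h(b) = C1 - 2*sin(2*b)


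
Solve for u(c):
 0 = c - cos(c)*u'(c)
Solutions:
 u(c) = C1 + Integral(c/cos(c), c)


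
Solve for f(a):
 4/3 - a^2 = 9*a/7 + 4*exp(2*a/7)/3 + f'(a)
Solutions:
 f(a) = C1 - a^3/3 - 9*a^2/14 + 4*a/3 - 14*exp(2*a/7)/3


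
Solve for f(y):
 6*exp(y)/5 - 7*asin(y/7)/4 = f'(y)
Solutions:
 f(y) = C1 - 7*y*asin(y/7)/4 - 7*sqrt(49 - y^2)/4 + 6*exp(y)/5


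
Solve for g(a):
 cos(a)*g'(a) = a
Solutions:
 g(a) = C1 + Integral(a/cos(a), a)


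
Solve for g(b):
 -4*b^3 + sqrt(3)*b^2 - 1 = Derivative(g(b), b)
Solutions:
 g(b) = C1 - b^4 + sqrt(3)*b^3/3 - b


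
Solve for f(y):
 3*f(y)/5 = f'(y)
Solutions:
 f(y) = C1*exp(3*y/5)


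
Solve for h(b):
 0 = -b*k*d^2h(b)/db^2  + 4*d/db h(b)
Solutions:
 h(b) = C1 + b^(((re(k) + 4)*re(k) + im(k)^2)/(re(k)^2 + im(k)^2))*(C2*sin(4*log(b)*Abs(im(k))/(re(k)^2 + im(k)^2)) + C3*cos(4*log(b)*im(k)/(re(k)^2 + im(k)^2)))


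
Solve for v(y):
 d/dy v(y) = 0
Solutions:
 v(y) = C1


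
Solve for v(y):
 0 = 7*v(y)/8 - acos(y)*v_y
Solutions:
 v(y) = C1*exp(7*Integral(1/acos(y), y)/8)


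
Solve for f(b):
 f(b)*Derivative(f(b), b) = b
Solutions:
 f(b) = -sqrt(C1 + b^2)
 f(b) = sqrt(C1 + b^2)


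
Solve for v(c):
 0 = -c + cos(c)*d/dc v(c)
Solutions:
 v(c) = C1 + Integral(c/cos(c), c)


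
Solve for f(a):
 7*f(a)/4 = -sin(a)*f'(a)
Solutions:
 f(a) = C1*(cos(a) + 1)^(7/8)/(cos(a) - 1)^(7/8)


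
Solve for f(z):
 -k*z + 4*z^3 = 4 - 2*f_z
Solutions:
 f(z) = C1 + k*z^2/4 - z^4/2 + 2*z


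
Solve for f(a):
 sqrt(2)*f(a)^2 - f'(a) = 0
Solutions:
 f(a) = -1/(C1 + sqrt(2)*a)


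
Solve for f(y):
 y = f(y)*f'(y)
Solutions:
 f(y) = -sqrt(C1 + y^2)
 f(y) = sqrt(C1 + y^2)


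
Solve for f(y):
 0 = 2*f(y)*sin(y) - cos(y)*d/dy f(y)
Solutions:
 f(y) = C1/cos(y)^2


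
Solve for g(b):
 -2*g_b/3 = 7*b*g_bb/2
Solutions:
 g(b) = C1 + C2*b^(17/21)


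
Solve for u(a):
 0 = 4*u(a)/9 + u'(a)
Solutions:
 u(a) = C1*exp(-4*a/9)


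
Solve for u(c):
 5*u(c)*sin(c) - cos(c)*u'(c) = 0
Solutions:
 u(c) = C1/cos(c)^5


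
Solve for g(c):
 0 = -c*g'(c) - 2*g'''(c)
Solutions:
 g(c) = C1 + Integral(C2*airyai(-2^(2/3)*c/2) + C3*airybi(-2^(2/3)*c/2), c)


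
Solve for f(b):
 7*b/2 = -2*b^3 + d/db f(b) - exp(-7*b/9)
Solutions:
 f(b) = C1 + b^4/2 + 7*b^2/4 - 9*exp(-7*b/9)/7


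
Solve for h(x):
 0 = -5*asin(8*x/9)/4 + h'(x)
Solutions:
 h(x) = C1 + 5*x*asin(8*x/9)/4 + 5*sqrt(81 - 64*x^2)/32


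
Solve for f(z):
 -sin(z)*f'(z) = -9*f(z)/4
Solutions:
 f(z) = C1*(cos(z) - 1)^(9/8)/(cos(z) + 1)^(9/8)


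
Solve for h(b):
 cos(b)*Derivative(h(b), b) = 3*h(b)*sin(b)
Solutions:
 h(b) = C1/cos(b)^3


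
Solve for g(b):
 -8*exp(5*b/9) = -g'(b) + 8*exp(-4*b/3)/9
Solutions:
 g(b) = C1 + 72*exp(5*b/9)/5 - 2*exp(-4*b/3)/3


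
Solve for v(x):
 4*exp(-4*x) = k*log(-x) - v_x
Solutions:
 v(x) = C1 + k*x*log(-x) - k*x + exp(-4*x)


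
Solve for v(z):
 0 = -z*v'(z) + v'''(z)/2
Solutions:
 v(z) = C1 + Integral(C2*airyai(2^(1/3)*z) + C3*airybi(2^(1/3)*z), z)


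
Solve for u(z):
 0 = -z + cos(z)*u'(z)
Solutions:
 u(z) = C1 + Integral(z/cos(z), z)


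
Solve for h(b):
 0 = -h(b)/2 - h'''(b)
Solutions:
 h(b) = C3*exp(-2^(2/3)*b/2) + (C1*sin(2^(2/3)*sqrt(3)*b/4) + C2*cos(2^(2/3)*sqrt(3)*b/4))*exp(2^(2/3)*b/4)


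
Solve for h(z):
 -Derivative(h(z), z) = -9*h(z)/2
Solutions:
 h(z) = C1*exp(9*z/2)


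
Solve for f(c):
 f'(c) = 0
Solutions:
 f(c) = C1


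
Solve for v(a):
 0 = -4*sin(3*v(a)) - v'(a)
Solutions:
 v(a) = -acos((-C1 - exp(24*a))/(C1 - exp(24*a)))/3 + 2*pi/3
 v(a) = acos((-C1 - exp(24*a))/(C1 - exp(24*a)))/3


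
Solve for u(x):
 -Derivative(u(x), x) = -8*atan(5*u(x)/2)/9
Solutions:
 Integral(1/atan(5*_y/2), (_y, u(x))) = C1 + 8*x/9


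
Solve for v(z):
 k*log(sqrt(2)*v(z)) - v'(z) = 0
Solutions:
 Integral(1/(2*log(_y) + log(2)), (_y, v(z))) = C1 + k*z/2


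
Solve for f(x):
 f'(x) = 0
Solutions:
 f(x) = C1


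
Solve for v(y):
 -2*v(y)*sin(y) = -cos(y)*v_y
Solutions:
 v(y) = C1/cos(y)^2


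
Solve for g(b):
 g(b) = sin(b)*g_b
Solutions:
 g(b) = C1*sqrt(cos(b) - 1)/sqrt(cos(b) + 1)


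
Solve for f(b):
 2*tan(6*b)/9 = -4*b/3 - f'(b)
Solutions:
 f(b) = C1 - 2*b^2/3 + log(cos(6*b))/27


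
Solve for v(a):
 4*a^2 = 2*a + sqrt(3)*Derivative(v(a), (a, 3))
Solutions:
 v(a) = C1 + C2*a + C3*a^2 + sqrt(3)*a^5/45 - sqrt(3)*a^4/36


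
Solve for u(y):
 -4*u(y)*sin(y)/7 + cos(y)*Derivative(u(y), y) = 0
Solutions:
 u(y) = C1/cos(y)^(4/7)


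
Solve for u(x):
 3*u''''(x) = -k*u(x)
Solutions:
 u(x) = C1*exp(-3^(3/4)*x*(-k)^(1/4)/3) + C2*exp(3^(3/4)*x*(-k)^(1/4)/3) + C3*exp(-3^(3/4)*I*x*(-k)^(1/4)/3) + C4*exp(3^(3/4)*I*x*(-k)^(1/4)/3)


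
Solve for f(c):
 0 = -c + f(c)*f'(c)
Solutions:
 f(c) = -sqrt(C1 + c^2)
 f(c) = sqrt(C1 + c^2)


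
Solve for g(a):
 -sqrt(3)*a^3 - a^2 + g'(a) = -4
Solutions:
 g(a) = C1 + sqrt(3)*a^4/4 + a^3/3 - 4*a


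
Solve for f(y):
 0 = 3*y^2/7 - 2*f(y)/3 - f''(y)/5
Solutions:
 f(y) = C1*sin(sqrt(30)*y/3) + C2*cos(sqrt(30)*y/3) + 9*y^2/14 - 27/70


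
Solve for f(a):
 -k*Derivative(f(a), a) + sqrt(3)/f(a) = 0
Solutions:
 f(a) = -sqrt(C1 + 2*sqrt(3)*a/k)
 f(a) = sqrt(C1 + 2*sqrt(3)*a/k)


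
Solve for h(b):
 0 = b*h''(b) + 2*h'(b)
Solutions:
 h(b) = C1 + C2/b


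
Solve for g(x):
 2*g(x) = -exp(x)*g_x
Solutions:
 g(x) = C1*exp(2*exp(-x))


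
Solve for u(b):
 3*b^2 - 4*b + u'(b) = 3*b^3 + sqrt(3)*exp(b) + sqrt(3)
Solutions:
 u(b) = C1 + 3*b^4/4 - b^3 + 2*b^2 + sqrt(3)*b + sqrt(3)*exp(b)


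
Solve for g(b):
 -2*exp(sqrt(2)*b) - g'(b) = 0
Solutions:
 g(b) = C1 - sqrt(2)*exp(sqrt(2)*b)


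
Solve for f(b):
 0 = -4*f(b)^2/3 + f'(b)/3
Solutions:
 f(b) = -1/(C1 + 4*b)


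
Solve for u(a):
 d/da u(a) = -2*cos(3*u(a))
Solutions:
 u(a) = -asin((C1 + exp(12*a))/(C1 - exp(12*a)))/3 + pi/3
 u(a) = asin((C1 + exp(12*a))/(C1 - exp(12*a)))/3


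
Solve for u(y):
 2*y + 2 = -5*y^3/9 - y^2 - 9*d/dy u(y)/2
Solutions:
 u(y) = C1 - 5*y^4/162 - 2*y^3/27 - 2*y^2/9 - 4*y/9


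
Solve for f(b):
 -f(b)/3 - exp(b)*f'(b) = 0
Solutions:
 f(b) = C1*exp(exp(-b)/3)


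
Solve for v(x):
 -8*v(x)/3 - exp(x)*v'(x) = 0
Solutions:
 v(x) = C1*exp(8*exp(-x)/3)


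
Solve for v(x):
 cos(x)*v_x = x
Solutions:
 v(x) = C1 + Integral(x/cos(x), x)


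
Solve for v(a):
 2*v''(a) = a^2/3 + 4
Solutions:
 v(a) = C1 + C2*a + a^4/72 + a^2


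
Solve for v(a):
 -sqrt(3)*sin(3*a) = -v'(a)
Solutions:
 v(a) = C1 - sqrt(3)*cos(3*a)/3


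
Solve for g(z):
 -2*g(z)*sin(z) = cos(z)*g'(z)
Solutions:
 g(z) = C1*cos(z)^2


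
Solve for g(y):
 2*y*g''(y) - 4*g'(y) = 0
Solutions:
 g(y) = C1 + C2*y^3


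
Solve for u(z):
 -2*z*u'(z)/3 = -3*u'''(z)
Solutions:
 u(z) = C1 + Integral(C2*airyai(6^(1/3)*z/3) + C3*airybi(6^(1/3)*z/3), z)


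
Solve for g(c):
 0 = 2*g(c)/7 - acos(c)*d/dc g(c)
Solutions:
 g(c) = C1*exp(2*Integral(1/acos(c), c)/7)


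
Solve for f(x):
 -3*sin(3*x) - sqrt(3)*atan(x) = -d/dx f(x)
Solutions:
 f(x) = C1 + sqrt(3)*(x*atan(x) - log(x^2 + 1)/2) - cos(3*x)


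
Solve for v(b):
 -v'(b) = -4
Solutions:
 v(b) = C1 + 4*b


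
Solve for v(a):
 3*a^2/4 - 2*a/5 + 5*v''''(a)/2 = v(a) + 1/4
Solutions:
 v(a) = C1*exp(-2^(1/4)*5^(3/4)*a/5) + C2*exp(2^(1/4)*5^(3/4)*a/5) + C3*sin(2^(1/4)*5^(3/4)*a/5) + C4*cos(2^(1/4)*5^(3/4)*a/5) + 3*a^2/4 - 2*a/5 - 1/4


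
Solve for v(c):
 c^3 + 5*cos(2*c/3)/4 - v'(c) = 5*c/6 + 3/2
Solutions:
 v(c) = C1 + c^4/4 - 5*c^2/12 - 3*c/2 + 15*sin(2*c/3)/8


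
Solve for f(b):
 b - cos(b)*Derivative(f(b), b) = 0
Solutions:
 f(b) = C1 + Integral(b/cos(b), b)


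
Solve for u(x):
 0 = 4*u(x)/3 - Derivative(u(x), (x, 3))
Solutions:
 u(x) = C3*exp(6^(2/3)*x/3) + (C1*sin(2^(2/3)*3^(1/6)*x/2) + C2*cos(2^(2/3)*3^(1/6)*x/2))*exp(-6^(2/3)*x/6)


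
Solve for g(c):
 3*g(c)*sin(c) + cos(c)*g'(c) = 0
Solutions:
 g(c) = C1*cos(c)^3


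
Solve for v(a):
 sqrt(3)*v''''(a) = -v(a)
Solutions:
 v(a) = (C1*sin(sqrt(2)*3^(7/8)*a/6) + C2*cos(sqrt(2)*3^(7/8)*a/6))*exp(-sqrt(2)*3^(7/8)*a/6) + (C3*sin(sqrt(2)*3^(7/8)*a/6) + C4*cos(sqrt(2)*3^(7/8)*a/6))*exp(sqrt(2)*3^(7/8)*a/6)


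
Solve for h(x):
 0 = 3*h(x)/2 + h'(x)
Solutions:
 h(x) = C1*exp(-3*x/2)


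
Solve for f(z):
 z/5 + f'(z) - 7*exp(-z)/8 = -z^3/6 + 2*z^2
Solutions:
 f(z) = C1 - z^4/24 + 2*z^3/3 - z^2/10 - 7*exp(-z)/8


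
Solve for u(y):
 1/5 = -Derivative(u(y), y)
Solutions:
 u(y) = C1 - y/5


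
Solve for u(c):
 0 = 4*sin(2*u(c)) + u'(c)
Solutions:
 u(c) = pi - acos((-C1 - exp(16*c))/(C1 - exp(16*c)))/2
 u(c) = acos((-C1 - exp(16*c))/(C1 - exp(16*c)))/2


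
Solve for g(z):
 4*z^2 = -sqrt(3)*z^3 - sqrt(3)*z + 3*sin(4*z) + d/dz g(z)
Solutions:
 g(z) = C1 + sqrt(3)*z^4/4 + 4*z^3/3 + sqrt(3)*z^2/2 + 3*cos(4*z)/4


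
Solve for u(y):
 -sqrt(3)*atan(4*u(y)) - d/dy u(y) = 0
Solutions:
 Integral(1/atan(4*_y), (_y, u(y))) = C1 - sqrt(3)*y


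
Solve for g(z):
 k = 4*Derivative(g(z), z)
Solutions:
 g(z) = C1 + k*z/4


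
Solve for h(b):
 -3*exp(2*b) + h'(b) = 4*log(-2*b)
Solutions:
 h(b) = C1 + 4*b*log(-b) + 4*b*(-1 + log(2)) + 3*exp(2*b)/2


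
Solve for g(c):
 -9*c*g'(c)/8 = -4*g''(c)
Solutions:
 g(c) = C1 + C2*erfi(3*c/8)


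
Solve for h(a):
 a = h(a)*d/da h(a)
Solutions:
 h(a) = -sqrt(C1 + a^2)
 h(a) = sqrt(C1 + a^2)


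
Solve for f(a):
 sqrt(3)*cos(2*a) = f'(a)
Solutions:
 f(a) = C1 + sqrt(3)*sin(2*a)/2


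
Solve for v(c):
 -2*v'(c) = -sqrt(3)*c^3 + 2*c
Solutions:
 v(c) = C1 + sqrt(3)*c^4/8 - c^2/2


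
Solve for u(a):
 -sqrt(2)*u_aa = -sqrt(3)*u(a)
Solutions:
 u(a) = C1*exp(-2^(3/4)*3^(1/4)*a/2) + C2*exp(2^(3/4)*3^(1/4)*a/2)


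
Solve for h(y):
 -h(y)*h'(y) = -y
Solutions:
 h(y) = -sqrt(C1 + y^2)
 h(y) = sqrt(C1 + y^2)


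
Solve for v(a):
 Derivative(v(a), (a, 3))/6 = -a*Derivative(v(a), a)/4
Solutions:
 v(a) = C1 + Integral(C2*airyai(-2^(2/3)*3^(1/3)*a/2) + C3*airybi(-2^(2/3)*3^(1/3)*a/2), a)


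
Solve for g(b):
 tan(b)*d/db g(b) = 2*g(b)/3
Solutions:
 g(b) = C1*sin(b)^(2/3)


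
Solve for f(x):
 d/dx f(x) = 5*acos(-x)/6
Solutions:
 f(x) = C1 + 5*x*acos(-x)/6 + 5*sqrt(1 - x^2)/6


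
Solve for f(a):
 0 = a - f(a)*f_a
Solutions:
 f(a) = -sqrt(C1 + a^2)
 f(a) = sqrt(C1 + a^2)


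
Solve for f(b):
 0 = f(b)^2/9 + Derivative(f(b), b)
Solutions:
 f(b) = 9/(C1 + b)


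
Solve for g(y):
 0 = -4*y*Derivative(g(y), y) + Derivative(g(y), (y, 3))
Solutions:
 g(y) = C1 + Integral(C2*airyai(2^(2/3)*y) + C3*airybi(2^(2/3)*y), y)


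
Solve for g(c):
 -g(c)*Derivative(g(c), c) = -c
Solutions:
 g(c) = -sqrt(C1 + c^2)
 g(c) = sqrt(C1 + c^2)


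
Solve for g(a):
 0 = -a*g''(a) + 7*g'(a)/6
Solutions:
 g(a) = C1 + C2*a^(13/6)


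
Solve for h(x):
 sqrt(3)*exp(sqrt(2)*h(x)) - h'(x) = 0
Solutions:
 h(x) = sqrt(2)*(2*log(-1/(C1 + sqrt(3)*x)) - log(2))/4


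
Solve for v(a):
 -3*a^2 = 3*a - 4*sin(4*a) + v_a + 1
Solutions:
 v(a) = C1 - a^3 - 3*a^2/2 - a - cos(4*a)


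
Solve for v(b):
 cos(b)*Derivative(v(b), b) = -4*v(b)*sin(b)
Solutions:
 v(b) = C1*cos(b)^4


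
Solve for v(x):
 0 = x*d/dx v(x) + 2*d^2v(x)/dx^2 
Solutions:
 v(x) = C1 + C2*erf(x/2)


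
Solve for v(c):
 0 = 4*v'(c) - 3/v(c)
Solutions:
 v(c) = -sqrt(C1 + 6*c)/2
 v(c) = sqrt(C1 + 6*c)/2


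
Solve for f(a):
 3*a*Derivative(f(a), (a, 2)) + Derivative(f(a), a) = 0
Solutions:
 f(a) = C1 + C2*a^(2/3)


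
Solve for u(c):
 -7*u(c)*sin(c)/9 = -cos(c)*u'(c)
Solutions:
 u(c) = C1/cos(c)^(7/9)


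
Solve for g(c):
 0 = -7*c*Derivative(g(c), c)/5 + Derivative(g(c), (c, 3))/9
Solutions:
 g(c) = C1 + Integral(C2*airyai(5^(2/3)*63^(1/3)*c/5) + C3*airybi(5^(2/3)*63^(1/3)*c/5), c)


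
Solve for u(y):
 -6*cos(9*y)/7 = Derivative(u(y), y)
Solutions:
 u(y) = C1 - 2*sin(9*y)/21


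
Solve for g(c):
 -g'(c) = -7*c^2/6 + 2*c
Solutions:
 g(c) = C1 + 7*c^3/18 - c^2


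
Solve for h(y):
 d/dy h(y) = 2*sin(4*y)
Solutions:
 h(y) = C1 - cos(4*y)/2


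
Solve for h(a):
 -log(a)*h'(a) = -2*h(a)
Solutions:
 h(a) = C1*exp(2*li(a))


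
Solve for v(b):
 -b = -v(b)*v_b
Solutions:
 v(b) = -sqrt(C1 + b^2)
 v(b) = sqrt(C1 + b^2)


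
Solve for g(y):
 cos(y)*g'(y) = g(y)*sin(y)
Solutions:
 g(y) = C1/cos(y)


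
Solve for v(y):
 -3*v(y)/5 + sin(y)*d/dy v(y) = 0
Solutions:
 v(y) = C1*(cos(y) - 1)^(3/10)/(cos(y) + 1)^(3/10)


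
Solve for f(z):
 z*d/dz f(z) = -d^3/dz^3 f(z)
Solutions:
 f(z) = C1 + Integral(C2*airyai(-z) + C3*airybi(-z), z)


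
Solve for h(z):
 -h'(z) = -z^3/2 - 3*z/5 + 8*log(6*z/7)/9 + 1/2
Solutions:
 h(z) = C1 + z^4/8 + 3*z^2/10 - 8*z*log(z)/9 - 8*z*log(6)/9 + 7*z/18 + 8*z*log(7)/9


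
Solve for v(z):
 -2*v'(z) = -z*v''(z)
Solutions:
 v(z) = C1 + C2*z^3


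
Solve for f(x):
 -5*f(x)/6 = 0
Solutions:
 f(x) = 0


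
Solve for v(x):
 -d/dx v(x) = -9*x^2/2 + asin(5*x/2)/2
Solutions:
 v(x) = C1 + 3*x^3/2 - x*asin(5*x/2)/2 - sqrt(4 - 25*x^2)/10


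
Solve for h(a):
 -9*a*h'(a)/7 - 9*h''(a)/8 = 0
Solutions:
 h(a) = C1 + C2*erf(2*sqrt(7)*a/7)


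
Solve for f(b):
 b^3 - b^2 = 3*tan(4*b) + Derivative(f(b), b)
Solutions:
 f(b) = C1 + b^4/4 - b^3/3 + 3*log(cos(4*b))/4


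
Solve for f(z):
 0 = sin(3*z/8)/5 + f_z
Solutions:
 f(z) = C1 + 8*cos(3*z/8)/15


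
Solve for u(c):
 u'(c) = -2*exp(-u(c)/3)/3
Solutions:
 u(c) = 3*log(C1 - 2*c/9)


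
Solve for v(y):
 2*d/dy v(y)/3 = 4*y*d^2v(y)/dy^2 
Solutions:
 v(y) = C1 + C2*y^(7/6)


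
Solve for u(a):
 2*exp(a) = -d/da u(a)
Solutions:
 u(a) = C1 - 2*exp(a)


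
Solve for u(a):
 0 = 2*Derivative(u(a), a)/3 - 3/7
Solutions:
 u(a) = C1 + 9*a/14


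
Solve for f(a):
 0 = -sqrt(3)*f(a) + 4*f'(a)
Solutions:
 f(a) = C1*exp(sqrt(3)*a/4)


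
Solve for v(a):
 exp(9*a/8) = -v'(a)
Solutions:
 v(a) = C1 - 8*exp(9*a/8)/9


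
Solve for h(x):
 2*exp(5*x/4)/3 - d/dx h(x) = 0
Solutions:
 h(x) = C1 + 8*exp(5*x/4)/15


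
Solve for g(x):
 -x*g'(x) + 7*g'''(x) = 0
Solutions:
 g(x) = C1 + Integral(C2*airyai(7^(2/3)*x/7) + C3*airybi(7^(2/3)*x/7), x)


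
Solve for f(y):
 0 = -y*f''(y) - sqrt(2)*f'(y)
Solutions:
 f(y) = C1 + C2*y^(1 - sqrt(2))


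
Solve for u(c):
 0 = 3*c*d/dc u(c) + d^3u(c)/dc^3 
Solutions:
 u(c) = C1 + Integral(C2*airyai(-3^(1/3)*c) + C3*airybi(-3^(1/3)*c), c)


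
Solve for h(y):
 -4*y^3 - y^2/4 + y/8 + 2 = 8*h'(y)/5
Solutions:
 h(y) = C1 - 5*y^4/8 - 5*y^3/96 + 5*y^2/128 + 5*y/4


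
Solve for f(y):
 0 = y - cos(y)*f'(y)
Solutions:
 f(y) = C1 + Integral(y/cos(y), y)


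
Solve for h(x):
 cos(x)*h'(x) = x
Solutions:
 h(x) = C1 + Integral(x/cos(x), x)


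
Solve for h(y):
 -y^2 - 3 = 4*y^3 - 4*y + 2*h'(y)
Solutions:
 h(y) = C1 - y^4/2 - y^3/6 + y^2 - 3*y/2


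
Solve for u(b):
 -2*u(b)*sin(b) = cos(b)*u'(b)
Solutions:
 u(b) = C1*cos(b)^2


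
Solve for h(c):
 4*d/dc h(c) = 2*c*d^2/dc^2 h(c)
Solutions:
 h(c) = C1 + C2*c^3


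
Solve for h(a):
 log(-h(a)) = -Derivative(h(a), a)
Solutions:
 -li(-h(a)) = C1 - a


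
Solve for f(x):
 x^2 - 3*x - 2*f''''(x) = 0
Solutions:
 f(x) = C1 + C2*x + C3*x^2 + C4*x^3 + x^6/720 - x^5/80


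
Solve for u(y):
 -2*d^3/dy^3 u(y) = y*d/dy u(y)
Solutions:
 u(y) = C1 + Integral(C2*airyai(-2^(2/3)*y/2) + C3*airybi(-2^(2/3)*y/2), y)


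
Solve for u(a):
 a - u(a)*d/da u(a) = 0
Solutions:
 u(a) = -sqrt(C1 + a^2)
 u(a) = sqrt(C1 + a^2)


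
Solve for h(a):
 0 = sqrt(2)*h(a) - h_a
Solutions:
 h(a) = C1*exp(sqrt(2)*a)


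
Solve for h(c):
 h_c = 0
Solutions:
 h(c) = C1


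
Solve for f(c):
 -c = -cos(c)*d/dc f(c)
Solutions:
 f(c) = C1 + Integral(c/cos(c), c)


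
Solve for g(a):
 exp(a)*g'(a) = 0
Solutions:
 g(a) = C1


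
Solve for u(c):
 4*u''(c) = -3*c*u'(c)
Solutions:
 u(c) = C1 + C2*erf(sqrt(6)*c/4)


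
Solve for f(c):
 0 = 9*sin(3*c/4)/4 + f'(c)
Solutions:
 f(c) = C1 + 3*cos(3*c/4)


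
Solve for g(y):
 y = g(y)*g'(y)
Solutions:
 g(y) = -sqrt(C1 + y^2)
 g(y) = sqrt(C1 + y^2)


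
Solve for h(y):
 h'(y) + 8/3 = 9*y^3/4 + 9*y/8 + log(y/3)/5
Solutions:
 h(y) = C1 + 9*y^4/16 + 9*y^2/16 + y*log(y)/5 - 43*y/15 - y*log(3)/5


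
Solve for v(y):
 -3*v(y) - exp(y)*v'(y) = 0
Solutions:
 v(y) = C1*exp(3*exp(-y))


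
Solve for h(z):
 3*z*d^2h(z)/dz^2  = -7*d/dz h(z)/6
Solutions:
 h(z) = C1 + C2*z^(11/18)


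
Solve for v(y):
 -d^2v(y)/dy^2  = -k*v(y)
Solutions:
 v(y) = C1*exp(-sqrt(k)*y) + C2*exp(sqrt(k)*y)


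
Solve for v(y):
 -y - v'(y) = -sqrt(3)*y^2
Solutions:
 v(y) = C1 + sqrt(3)*y^3/3 - y^2/2


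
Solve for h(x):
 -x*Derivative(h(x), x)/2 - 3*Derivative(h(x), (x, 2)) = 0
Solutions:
 h(x) = C1 + C2*erf(sqrt(3)*x/6)


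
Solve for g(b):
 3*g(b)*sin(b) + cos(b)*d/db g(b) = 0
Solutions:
 g(b) = C1*cos(b)^3


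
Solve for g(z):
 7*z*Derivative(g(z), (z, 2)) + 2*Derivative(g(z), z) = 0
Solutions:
 g(z) = C1 + C2*z^(5/7)


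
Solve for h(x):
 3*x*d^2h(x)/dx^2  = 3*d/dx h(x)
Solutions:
 h(x) = C1 + C2*x^2


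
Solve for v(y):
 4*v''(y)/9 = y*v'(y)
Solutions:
 v(y) = C1 + C2*erfi(3*sqrt(2)*y/4)


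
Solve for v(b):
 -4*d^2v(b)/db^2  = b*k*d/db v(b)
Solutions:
 v(b) = Piecewise((-sqrt(2)*sqrt(pi)*C1*erf(sqrt(2)*b*sqrt(k)/4)/sqrt(k) - C2, (k > 0) | (k < 0)), (-C1*b - C2, True))


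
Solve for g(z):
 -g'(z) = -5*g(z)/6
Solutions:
 g(z) = C1*exp(5*z/6)


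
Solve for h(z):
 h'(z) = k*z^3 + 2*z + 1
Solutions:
 h(z) = C1 + k*z^4/4 + z^2 + z


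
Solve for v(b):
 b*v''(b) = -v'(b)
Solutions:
 v(b) = C1 + C2*log(b)


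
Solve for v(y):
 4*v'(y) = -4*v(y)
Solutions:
 v(y) = C1*exp(-y)


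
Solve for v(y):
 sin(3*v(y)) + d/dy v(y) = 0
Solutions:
 v(y) = -acos((-C1 - exp(6*y))/(C1 - exp(6*y)))/3 + 2*pi/3
 v(y) = acos((-C1 - exp(6*y))/(C1 - exp(6*y)))/3
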